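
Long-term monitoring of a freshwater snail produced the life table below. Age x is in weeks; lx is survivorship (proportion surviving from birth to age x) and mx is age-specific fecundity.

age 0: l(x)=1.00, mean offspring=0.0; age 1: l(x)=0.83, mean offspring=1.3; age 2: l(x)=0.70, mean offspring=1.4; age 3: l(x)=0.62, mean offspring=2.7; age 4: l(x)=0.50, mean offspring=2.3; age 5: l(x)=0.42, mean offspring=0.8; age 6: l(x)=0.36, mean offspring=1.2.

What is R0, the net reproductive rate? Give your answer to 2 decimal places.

lx·mx by age: 0, 1.079, 0.98, 1.674, 1.15, 0.336, 0.432
R0 = Σ lx·mx = 5.651 → 5.65

5.65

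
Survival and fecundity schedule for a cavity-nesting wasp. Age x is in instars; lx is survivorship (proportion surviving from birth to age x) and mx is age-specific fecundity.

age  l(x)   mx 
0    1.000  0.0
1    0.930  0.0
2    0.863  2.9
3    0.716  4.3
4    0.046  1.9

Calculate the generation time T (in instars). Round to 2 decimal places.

2.57

lx·mx: 0, 0, 2.5027, 3.0788, 0.0874 → R0 = 5.6689
x·lx·mx: 0, 0, 5.0054, 9.2364, 0.3496 → Σ = 14.5914
T = 14.5914 / 5.6689 = 2.573939… → 2.57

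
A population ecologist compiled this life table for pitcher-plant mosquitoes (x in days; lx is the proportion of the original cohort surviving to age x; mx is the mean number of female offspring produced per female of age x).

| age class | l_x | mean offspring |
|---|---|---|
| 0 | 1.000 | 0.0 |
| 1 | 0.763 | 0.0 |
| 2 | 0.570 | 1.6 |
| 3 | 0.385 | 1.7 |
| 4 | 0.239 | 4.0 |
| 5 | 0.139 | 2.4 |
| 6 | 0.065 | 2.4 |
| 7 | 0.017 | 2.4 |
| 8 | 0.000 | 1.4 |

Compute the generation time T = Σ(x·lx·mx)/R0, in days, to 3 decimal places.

lx·mx: 0, 0, 0.912, 0.6545, 0.956, 0.3336, 0.156, 0.0408, 0 → R0 = 3.0529
x·lx·mx: 0, 0, 1.824, 1.9635, 3.824, 1.668, 0.936, 0.2856, 0 → Σ = 10.5011
T = 10.5011 / 3.0529 = 3.439713… → 3.440

3.440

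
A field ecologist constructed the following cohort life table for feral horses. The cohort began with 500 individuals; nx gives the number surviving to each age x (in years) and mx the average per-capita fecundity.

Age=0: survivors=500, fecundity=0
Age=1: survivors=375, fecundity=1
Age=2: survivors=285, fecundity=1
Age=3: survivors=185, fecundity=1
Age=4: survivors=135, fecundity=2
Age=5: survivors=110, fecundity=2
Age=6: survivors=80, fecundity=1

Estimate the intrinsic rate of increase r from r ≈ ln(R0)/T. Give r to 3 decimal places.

lx = nx/n0 = nx/500: 1, 0.75, 0.57, 0.37, 0.27, 0.22, 0.16
R0 = Σ lx·mx = 0 + 0.75 + 0.57 + 0.37 + 0.54 + 0.44 + 0.16 = 2.83
Σ x·lx·mx = 8.32; T = 8.32/2.83 = 2.93993…
r ≈ ln(R0)/T = ln(2.83)/2.93993… = 0.35384… → 0.354

0.354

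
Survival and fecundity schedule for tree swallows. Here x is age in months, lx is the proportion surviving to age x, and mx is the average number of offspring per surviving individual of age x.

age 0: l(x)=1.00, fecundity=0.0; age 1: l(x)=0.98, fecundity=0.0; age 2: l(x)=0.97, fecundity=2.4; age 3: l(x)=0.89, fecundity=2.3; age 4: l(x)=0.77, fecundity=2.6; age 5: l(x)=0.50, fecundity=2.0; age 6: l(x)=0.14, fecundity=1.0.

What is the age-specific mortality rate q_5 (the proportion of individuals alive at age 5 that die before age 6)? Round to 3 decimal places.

q_5 = (l_5 − l_6) / l_5 = (0.5 − 0.14) / 0.5
     = 0.36 / 0.5 = 0.72 → 0.720

0.720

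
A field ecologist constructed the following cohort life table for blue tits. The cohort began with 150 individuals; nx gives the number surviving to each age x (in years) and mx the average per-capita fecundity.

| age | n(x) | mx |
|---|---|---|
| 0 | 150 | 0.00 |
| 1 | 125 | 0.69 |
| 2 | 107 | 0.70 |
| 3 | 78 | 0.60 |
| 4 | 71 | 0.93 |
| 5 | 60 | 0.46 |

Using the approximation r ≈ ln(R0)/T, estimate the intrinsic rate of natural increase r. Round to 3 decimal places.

lx = nx/n0 = nx/150: 1, 0.83333…, 0.71333…, 0.52, 0.47333…, 0.4
R0 = Σ lx·mx = 0 + 0.575… + 0.49933… + 0.312 + 0.4402… + 0.184 = 2.010533…
Σ x·lx·mx = 5.190467…; T = 5.190467…/2.010533… = 2.58164…
r ≈ ln(R0)/T = ln(2.010533…)/2.58164… = 0.27053… → 0.271

0.271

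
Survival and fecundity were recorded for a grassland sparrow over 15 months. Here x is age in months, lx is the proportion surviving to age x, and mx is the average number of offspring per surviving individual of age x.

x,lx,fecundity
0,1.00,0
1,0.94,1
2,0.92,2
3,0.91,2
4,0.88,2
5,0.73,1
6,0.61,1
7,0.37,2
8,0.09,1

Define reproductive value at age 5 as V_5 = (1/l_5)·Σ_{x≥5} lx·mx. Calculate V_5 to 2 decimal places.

lx·mx for x ≥ 5: 0.73, 0.61, 0.74, 0.09 → sum = 2.17
V_5 = 2.17 / l_5 = 2.17 / 0.73 = 2.972603… → 2.97

2.97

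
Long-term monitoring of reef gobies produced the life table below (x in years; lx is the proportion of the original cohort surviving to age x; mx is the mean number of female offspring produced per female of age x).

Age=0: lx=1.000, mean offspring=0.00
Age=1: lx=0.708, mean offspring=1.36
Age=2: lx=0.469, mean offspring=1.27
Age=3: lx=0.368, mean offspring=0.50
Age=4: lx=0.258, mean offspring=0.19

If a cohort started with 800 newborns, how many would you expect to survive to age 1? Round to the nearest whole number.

Expected survivors = N0 · l_1 = 800 × 0.708 = 566.4 → 566

566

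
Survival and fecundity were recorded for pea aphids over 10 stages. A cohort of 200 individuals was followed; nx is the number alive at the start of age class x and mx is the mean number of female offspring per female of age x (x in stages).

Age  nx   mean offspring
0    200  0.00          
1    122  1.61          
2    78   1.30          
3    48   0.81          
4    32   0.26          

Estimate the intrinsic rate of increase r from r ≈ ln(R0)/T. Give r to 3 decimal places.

lx = nx/n0 = nx/200: 1, 0.61, 0.39, 0.24, 0.16
R0 = Σ lx·mx = 0 + 0.9821 + 0.507 + 0.1944 + 0.0416 = 1.7251
Σ x·lx·mx = 2.7457; T = 2.7457/1.7251 = 1.59162…
r ≈ ln(R0)/T = ln(1.7251)/1.59162… = 0.3426… → 0.343

0.343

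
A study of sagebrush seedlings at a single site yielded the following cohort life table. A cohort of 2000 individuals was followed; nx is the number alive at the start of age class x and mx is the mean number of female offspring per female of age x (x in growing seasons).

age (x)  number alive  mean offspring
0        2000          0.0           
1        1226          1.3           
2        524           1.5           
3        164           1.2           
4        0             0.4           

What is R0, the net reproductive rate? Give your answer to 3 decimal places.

1.288

lx = nx/n0 = nx/2000: 1, 0.613, 0.262, 0.082, 0
lx·mx by age: 0, 0.7969, 0.393, 0.0984, 0
R0 = Σ lx·mx = 1.2883 → 1.288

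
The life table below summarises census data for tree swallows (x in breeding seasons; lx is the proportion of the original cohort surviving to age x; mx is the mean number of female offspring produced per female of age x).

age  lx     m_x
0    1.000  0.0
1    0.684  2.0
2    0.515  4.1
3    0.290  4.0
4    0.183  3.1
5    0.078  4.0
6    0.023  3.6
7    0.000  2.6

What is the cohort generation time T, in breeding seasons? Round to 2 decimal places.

2.39

lx·mx: 0, 1.368, 2.1115, 1.16, 0.5673, 0.312, 0.0828, 0 → R0 = 5.6016
x·lx·mx: 0, 1.368, 4.223, 3.48, 2.2692, 1.56, 0.4968, 0 → Σ = 13.397
T = 13.397 / 5.6016 = 2.391638… → 2.39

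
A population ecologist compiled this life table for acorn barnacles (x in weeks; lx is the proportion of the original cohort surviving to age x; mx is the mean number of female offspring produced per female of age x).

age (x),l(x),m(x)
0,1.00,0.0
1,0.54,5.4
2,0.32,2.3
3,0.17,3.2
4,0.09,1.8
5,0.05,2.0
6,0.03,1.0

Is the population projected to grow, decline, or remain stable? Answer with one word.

growing

R0 = Σ lx·mx = 0 + 2.916 + 0.736 + 0.544 + 0.162 + 0.1 + 0.03 = 4.488
R0 > 1, so the population is growing.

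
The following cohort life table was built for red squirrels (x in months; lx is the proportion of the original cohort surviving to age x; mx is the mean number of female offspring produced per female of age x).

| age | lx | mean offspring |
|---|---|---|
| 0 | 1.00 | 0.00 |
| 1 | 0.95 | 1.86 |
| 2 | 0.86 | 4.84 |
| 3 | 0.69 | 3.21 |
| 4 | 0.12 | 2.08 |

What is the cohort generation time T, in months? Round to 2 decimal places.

lx·mx: 0, 1.767, 4.1624, 2.2149, 0.2496 → R0 = 8.3939
x·lx·mx: 0, 1.767, 8.3248, 6.6447, 0.9984 → Σ = 17.7349
T = 17.7349 / 8.3939 = 2.112832… → 2.11

2.11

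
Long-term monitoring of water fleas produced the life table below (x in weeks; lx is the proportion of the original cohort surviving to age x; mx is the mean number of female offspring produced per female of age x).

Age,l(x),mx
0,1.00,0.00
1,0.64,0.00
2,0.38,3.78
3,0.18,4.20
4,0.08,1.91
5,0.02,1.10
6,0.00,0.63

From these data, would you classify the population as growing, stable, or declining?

R0 = Σ lx·mx = 0 + 0 + 1.4364 + 0.756 + 0.1528 + 0.022 + 0 = 2.3672
R0 > 1, so the population is growing.

growing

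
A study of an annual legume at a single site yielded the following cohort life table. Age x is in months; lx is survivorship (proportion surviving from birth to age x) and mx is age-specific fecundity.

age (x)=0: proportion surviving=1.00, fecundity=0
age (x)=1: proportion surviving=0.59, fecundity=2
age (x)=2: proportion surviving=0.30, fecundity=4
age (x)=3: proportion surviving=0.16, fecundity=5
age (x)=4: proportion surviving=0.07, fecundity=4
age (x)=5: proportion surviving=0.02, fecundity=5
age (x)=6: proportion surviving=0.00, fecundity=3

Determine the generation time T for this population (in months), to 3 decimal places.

lx·mx: 0, 1.18, 1.2, 0.8, 0.28, 0.1, 0 → R0 = 3.56
x·lx·mx: 0, 1.18, 2.4, 2.4, 1.12, 0.5, 0 → Σ = 7.6
T = 7.6 / 3.56 = 2.134831… → 2.135

2.135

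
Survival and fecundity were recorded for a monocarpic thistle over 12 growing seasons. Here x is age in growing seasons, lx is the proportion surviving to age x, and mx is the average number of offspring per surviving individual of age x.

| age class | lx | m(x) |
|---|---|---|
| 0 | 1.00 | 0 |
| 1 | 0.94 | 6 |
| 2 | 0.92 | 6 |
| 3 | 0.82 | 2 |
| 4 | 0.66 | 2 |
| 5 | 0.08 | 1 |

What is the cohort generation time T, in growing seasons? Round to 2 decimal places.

lx·mx: 0, 5.64, 5.52, 1.64, 1.32, 0.08 → R0 = 14.2
x·lx·mx: 0, 5.64, 11.04, 4.92, 5.28, 0.4 → Σ = 27.28
T = 27.28 / 14.2 = 1.921127… → 1.92

1.92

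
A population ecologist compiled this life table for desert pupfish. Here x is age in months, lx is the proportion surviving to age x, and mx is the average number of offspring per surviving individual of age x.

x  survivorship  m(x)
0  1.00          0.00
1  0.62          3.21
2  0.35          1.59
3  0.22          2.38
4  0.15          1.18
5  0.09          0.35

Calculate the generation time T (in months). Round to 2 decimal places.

lx·mx: 0, 1.9902, 0.5565, 0.5236, 0.177, 0.0315 → R0 = 3.2788
x·lx·mx: 0, 1.9902, 1.113, 1.5708, 0.708, 0.1575 → Σ = 5.5395
T = 5.5395 / 3.2788 = 1.68949… → 1.69

1.69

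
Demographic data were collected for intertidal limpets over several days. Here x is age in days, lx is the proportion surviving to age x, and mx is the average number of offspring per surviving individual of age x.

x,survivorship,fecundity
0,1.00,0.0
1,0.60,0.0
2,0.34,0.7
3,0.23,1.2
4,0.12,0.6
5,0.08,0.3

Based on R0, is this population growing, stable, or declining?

declining

R0 = Σ lx·mx = 0 + 0 + 0.238 + 0.276 + 0.072 + 0.024 = 0.61
R0 < 1, so the population is declining.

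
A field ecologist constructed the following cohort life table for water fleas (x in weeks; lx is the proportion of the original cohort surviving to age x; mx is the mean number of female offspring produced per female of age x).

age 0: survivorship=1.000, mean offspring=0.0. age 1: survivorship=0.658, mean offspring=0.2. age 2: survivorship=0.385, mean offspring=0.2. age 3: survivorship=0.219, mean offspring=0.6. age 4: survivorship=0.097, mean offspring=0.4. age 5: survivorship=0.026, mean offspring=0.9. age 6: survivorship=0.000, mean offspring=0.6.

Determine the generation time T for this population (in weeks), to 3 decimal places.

lx·mx: 0, 0.1316, 0.077, 0.1314, 0.0388, 0.0234, 0 → R0 = 0.4022
x·lx·mx: 0, 0.1316, 0.154, 0.3942, 0.1552, 0.117, 0 → Σ = 0.952
T = 0.952 / 0.4022 = 2.366982… → 2.367

2.367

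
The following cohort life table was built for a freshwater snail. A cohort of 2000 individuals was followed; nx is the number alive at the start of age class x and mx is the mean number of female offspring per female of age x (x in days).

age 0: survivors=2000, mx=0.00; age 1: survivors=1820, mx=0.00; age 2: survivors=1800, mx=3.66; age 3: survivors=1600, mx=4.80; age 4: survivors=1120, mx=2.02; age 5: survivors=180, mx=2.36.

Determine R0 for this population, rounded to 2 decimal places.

lx = nx/n0 = nx/2000: 1, 0.91, 0.9, 0.8, 0.56, 0.09
lx·mx by age: 0, 0, 3.294, 3.84, 1.1312, 0.2124
R0 = Σ lx·mx = 8.4776 → 8.48

8.48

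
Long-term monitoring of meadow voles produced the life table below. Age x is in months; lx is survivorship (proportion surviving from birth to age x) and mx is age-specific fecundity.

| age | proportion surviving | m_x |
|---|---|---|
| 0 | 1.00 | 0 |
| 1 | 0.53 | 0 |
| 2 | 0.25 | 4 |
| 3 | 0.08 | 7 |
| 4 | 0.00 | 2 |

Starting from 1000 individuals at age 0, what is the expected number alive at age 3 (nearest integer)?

80

Expected survivors = N0 · l_3 = 1000 × 0.08 = 80 → 80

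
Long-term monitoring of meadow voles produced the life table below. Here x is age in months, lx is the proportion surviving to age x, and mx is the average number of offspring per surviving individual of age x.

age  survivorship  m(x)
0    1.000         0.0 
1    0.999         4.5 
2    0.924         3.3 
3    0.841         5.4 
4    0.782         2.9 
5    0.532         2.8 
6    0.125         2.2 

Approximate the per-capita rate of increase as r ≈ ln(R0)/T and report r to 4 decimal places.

1.0571

R0 = Σ lx·mx = 0 + 4.4955 + 3.0492 + 4.5414 + 2.2678 + 1.4896 + 0.275 = 16.1185
Σ x·lx·mx = 42.3873; T = 42.3873/16.1185 = 2.62973…
r ≈ ln(R0)/T = ln(16.1185)/2.62973… = 1.057131… → 1.0571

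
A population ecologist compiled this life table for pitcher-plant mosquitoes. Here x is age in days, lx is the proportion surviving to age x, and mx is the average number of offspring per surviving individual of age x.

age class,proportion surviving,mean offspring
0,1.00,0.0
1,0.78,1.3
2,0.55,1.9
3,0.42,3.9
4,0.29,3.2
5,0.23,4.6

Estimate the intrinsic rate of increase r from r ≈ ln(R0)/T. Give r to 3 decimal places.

R0 = Σ lx·mx = 0 + 1.014 + 1.045 + 1.638 + 0.928 + 1.058 = 5.683
Σ x·lx·mx = 17.02; T = 17.02/5.683 = 2.9949…
r ≈ ln(R0)/T = ln(5.683)/2.9949… = 0.58015… → 0.580

0.580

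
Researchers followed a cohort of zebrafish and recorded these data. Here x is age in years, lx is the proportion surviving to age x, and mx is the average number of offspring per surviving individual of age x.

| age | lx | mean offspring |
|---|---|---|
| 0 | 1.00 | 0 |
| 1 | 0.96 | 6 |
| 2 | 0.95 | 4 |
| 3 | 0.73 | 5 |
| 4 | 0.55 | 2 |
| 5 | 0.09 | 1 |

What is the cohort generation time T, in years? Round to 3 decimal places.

lx·mx: 0, 5.76, 3.8, 3.65, 1.1, 0.09 → R0 = 14.4
x·lx·mx: 0, 5.76, 7.6, 10.95, 4.4, 0.45 → Σ = 29.16
T = 29.16 / 14.4 = 2.025 → 2.025

2.025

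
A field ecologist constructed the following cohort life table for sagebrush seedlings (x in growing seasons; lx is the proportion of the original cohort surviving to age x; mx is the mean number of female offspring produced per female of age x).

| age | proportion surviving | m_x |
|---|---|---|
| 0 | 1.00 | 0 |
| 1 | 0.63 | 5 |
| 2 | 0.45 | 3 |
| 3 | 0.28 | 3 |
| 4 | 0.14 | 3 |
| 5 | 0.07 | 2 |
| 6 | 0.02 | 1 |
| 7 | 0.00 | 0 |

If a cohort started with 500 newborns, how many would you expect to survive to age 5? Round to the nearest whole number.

35

Expected survivors = N0 · l_5 = 500 × 0.07 = 35 → 35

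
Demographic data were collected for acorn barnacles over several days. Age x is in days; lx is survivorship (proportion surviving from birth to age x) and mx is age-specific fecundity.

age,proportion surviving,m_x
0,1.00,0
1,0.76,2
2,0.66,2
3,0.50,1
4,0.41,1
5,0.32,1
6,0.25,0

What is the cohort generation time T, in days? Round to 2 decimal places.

2.19

lx·mx: 0, 1.52, 1.32, 0.5, 0.41, 0.32, 0 → R0 = 4.07
x·lx·mx: 0, 1.52, 2.64, 1.5, 1.64, 1.6, 0 → Σ = 8.9
T = 8.9 / 4.07 = 2.186732… → 2.19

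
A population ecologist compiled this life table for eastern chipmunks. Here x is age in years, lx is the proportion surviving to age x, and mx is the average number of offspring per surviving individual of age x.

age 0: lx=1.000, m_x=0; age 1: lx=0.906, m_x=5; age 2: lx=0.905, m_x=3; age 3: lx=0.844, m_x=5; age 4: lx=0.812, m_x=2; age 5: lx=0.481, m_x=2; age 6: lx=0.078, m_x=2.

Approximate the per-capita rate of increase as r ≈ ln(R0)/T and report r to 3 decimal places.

R0 = Σ lx·mx = 0 + 4.53 + 2.715 + 4.22 + 1.624 + 0.962 + 0.156 = 14.207
Σ x·lx·mx = 34.862; T = 34.862/14.207 = 2.45386…
r ≈ ln(R0)/T = ln(14.207)/2.45386… = 1.08145… → 1.081

1.081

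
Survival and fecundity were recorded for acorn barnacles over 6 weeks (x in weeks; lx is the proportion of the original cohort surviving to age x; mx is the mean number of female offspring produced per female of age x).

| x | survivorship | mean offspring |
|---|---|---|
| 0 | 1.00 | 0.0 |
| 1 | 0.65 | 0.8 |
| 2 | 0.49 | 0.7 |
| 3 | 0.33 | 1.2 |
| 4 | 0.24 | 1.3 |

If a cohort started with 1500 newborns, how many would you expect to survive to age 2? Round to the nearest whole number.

735

Expected survivors = N0 · l_2 = 1500 × 0.49 = 735 → 735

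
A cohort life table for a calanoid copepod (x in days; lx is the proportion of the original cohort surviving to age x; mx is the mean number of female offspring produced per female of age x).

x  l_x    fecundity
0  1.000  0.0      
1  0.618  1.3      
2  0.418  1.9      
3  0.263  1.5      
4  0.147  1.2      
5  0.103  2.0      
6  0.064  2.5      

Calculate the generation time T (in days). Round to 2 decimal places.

lx·mx: 0, 0.8034, 0.7942, 0.3945, 0.1764, 0.206, 0.16 → R0 = 2.5345
x·lx·mx: 0, 0.8034, 1.5884, 1.1835, 0.7056, 1.03, 0.96 → Σ = 6.2709
T = 6.2709 / 2.5345 = 2.474216… → 2.47

2.47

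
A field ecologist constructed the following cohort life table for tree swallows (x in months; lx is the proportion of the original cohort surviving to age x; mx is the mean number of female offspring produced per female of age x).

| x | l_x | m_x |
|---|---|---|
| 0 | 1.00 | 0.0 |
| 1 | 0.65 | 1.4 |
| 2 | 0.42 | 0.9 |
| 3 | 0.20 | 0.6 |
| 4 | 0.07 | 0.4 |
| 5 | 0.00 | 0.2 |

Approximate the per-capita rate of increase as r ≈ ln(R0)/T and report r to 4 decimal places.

R0 = Σ lx·mx = 0 + 0.91 + 0.378 + 0.12 + 0.028 + 0 = 1.436
Σ x·lx·mx = 2.138; T = 2.138/1.436 = 1.48886…
r ≈ ln(R0)/T = ln(1.436)/1.48886… = 0.243046… → 0.2430

0.2430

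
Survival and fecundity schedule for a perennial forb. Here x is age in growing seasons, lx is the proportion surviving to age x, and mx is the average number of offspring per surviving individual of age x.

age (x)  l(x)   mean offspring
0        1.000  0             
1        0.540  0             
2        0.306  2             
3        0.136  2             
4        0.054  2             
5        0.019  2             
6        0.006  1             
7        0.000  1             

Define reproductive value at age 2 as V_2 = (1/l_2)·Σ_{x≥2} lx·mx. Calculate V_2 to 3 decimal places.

3.386

lx·mx for x ≥ 2: 0.612, 0.272, 0.108, 0.038, 0.006, 0 → sum = 1.036
V_2 = 1.036 / l_2 = 1.036 / 0.306 = 3.385621… → 3.386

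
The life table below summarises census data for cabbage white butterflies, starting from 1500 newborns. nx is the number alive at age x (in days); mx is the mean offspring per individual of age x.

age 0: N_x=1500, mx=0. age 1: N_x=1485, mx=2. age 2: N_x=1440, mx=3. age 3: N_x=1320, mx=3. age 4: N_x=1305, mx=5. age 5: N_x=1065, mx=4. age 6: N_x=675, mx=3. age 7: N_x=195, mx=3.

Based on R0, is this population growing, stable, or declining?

lx = nx/n0 = nx/1500: 1, 0.99, 0.96, 0.88, 0.87, 0.71, 0.45, 0.13
R0 = Σ lx·mx = 0 + 1.98 + 2.88 + 2.64 + 4.35 + 2.84 + 1.35 + 0.39 = 16.43
R0 > 1, so the population is growing.

growing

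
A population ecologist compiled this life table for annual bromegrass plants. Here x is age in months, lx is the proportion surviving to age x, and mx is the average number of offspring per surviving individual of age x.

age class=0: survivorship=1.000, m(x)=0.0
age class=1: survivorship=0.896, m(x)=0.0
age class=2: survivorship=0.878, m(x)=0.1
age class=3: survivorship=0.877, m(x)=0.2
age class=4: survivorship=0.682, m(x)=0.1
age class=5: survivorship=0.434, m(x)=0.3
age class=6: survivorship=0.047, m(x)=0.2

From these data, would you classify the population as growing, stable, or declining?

R0 = Σ lx·mx = 0 + 0 + 0.0878 + 0.1754 + 0.0682 + 0.1302 + 0.0094 = 0.471
R0 < 1, so the population is declining.

declining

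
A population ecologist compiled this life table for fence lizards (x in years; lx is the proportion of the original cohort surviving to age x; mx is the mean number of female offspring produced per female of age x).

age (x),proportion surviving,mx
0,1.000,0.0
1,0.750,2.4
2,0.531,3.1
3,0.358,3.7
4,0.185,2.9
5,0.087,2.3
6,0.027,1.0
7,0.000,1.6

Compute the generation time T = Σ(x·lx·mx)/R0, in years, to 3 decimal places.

lx·mx: 0, 1.8, 1.6461, 1.3246, 0.5365, 0.2001, 0.027, 0 → R0 = 5.5343
x·lx·mx: 0, 1.8, 3.2922, 3.9738, 2.146, 1.0005, 0.162, 0 → Σ = 12.3745
T = 12.3745 / 5.5343 = 2.235965… → 2.236

2.236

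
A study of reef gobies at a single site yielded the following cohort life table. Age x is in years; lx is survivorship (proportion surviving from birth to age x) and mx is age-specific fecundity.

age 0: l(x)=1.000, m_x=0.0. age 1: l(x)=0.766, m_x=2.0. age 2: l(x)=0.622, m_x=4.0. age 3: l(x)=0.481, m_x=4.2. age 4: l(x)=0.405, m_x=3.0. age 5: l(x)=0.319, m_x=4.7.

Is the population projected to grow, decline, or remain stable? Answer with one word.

growing

R0 = Σ lx·mx = 0 + 1.532 + 2.488 + 2.0202 + 1.215 + 1.4993 = 8.7545
R0 > 1, so the population is growing.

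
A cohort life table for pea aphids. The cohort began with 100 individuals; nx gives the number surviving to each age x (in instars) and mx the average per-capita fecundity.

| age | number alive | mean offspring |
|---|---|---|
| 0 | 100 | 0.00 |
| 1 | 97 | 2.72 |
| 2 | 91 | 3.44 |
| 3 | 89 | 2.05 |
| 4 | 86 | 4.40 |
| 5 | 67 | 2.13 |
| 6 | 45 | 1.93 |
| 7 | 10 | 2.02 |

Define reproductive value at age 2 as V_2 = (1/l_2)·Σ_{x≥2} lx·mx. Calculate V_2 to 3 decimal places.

lx = nx/n0 = nx/100: 1, 0.97, 0.91, 0.89, 0.86, 0.67, 0.45, 0.1
lx·mx for x ≥ 2: 3.1304, 1.8245, 3.784, 1.4271, 0.8685, 0.202 → sum = 11.2365
V_2 = 11.2365 / l_2 = 11.2365 / 0.91 = 12.347802… → 12.348

12.348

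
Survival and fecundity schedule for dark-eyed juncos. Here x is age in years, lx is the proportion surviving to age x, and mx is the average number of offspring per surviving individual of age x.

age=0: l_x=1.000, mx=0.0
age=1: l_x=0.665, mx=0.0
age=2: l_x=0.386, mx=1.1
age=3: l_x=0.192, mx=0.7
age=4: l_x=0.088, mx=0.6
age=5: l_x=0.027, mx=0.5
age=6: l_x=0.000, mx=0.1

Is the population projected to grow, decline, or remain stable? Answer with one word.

R0 = Σ lx·mx = 0 + 0 + 0.4246 + 0.1344 + 0.0528 + 0.0135 + 0 = 0.6253
R0 < 1, so the population is declining.

declining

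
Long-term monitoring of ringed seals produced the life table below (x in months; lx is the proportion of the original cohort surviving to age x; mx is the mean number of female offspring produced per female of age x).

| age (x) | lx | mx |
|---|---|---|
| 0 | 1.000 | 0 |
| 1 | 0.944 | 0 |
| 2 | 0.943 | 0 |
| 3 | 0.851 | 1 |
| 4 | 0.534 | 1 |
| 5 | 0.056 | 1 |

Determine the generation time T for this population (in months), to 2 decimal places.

lx·mx: 0, 0, 0, 0.851, 0.534, 0.056 → R0 = 1.441
x·lx·mx: 0, 0, 0, 2.553, 2.136, 0.28 → Σ = 4.969
T = 4.969 / 1.441 = 3.4483… → 3.45

3.45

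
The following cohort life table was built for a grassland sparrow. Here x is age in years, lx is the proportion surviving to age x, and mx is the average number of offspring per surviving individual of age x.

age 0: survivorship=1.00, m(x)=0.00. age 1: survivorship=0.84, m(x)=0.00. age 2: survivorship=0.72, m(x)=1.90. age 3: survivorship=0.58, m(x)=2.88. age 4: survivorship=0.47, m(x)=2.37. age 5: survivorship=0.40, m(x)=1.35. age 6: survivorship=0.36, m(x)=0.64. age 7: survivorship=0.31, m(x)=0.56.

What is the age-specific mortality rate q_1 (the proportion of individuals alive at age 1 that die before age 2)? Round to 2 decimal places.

0.14

q_1 = (l_1 − l_2) / l_1 = (0.84 − 0.72) / 0.84
     = 0.12 / 0.84 = 0.142857… → 0.14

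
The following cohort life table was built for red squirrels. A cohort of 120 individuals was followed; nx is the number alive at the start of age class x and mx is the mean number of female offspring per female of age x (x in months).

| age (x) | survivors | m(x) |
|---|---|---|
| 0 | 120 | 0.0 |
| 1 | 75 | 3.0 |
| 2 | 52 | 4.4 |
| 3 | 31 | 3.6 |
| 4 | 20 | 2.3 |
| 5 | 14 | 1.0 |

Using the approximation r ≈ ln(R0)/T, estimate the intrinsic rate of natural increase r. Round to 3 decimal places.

0.812

lx = nx/n0 = nx/120: 1, 0.625, 0.43333…, 0.25833…, 0.16667…, 0.11667…
R0 = Σ lx·mx = 0 + 1.875 + 1.90667… + 0.93… + 0.38333… + 0.11667… = 5.211667…
Σ x·lx·mx = 10.595…; T = 10.595…/5.211667… = 2.03294…
r ≈ ln(R0)/T = ln(5.211667…)/2.03294… = 0.81208… → 0.812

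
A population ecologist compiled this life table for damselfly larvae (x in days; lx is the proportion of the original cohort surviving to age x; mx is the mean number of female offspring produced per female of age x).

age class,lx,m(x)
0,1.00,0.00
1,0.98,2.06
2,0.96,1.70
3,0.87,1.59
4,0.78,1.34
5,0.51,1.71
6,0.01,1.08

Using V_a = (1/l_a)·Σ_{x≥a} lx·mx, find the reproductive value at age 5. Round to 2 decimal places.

lx·mx for x ≥ 5: 0.8721, 0.0108 → sum = 0.8829
V_5 = 0.8829 / l_5 = 0.8829 / 0.51 = 1.731176… → 1.73

1.73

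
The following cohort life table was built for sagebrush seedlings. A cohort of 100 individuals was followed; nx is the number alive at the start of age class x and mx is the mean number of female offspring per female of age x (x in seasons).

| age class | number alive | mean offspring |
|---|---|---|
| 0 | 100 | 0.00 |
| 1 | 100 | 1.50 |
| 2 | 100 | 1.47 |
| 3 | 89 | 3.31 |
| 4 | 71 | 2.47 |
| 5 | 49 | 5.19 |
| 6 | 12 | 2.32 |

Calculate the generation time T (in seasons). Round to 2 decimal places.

3.31

lx = nx/n0 = nx/100: 1, 1, 1, 0.89, 0.71, 0.49, 0.12
lx·mx: 0, 1.5, 1.47, 2.9459, 1.7537, 2.5431, 0.2784 → R0 = 10.4911
x·lx·mx: 0, 1.5, 2.94, 8.8377, 7.0148, 12.7155, 1.6704 → Σ = 34.6784
T = 34.6784 / 10.4911 = 3.305507… → 3.31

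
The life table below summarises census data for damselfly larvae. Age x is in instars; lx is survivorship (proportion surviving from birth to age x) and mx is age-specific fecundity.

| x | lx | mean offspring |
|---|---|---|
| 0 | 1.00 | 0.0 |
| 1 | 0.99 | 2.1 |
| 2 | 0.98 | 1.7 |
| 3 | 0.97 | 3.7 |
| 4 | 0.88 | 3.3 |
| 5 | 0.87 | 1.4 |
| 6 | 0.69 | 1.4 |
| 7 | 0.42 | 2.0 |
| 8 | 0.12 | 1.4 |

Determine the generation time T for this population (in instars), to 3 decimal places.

lx·mx: 0, 2.079, 1.666, 3.589, 2.904, 1.218, 0.966, 0.84, 0.168 → R0 = 13.43
x·lx·mx: 0, 2.079, 3.332, 10.767, 11.616, 6.09, 5.796, 5.88, 1.344 → Σ = 46.904
T = 46.904 / 13.43 = 3.49248… → 3.492

3.492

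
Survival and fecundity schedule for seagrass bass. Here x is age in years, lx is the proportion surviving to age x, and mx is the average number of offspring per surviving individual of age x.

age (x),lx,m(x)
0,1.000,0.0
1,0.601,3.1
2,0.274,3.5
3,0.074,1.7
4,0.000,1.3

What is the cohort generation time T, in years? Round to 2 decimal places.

lx·mx: 0, 1.8631, 0.959, 0.1258, 0 → R0 = 2.9479
x·lx·mx: 0, 1.8631, 1.918, 0.3774, 0 → Σ = 4.1585
T = 4.1585 / 2.9479 = 1.410665… → 1.41

1.41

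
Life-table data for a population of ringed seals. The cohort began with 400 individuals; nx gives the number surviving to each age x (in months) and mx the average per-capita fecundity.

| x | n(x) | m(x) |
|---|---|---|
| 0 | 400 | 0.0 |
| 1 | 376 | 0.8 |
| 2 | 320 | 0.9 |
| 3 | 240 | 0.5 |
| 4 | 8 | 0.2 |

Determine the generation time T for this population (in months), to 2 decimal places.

1.75

lx = nx/n0 = nx/400: 1, 0.94, 0.8, 0.6, 0.02
lx·mx: 0, 0.752, 0.72, 0.3, 0.004 → R0 = 1.776
x·lx·mx: 0, 0.752, 1.44, 0.9, 0.016 → Σ = 3.108
T = 3.108 / 1.776 = 1.75 → 1.75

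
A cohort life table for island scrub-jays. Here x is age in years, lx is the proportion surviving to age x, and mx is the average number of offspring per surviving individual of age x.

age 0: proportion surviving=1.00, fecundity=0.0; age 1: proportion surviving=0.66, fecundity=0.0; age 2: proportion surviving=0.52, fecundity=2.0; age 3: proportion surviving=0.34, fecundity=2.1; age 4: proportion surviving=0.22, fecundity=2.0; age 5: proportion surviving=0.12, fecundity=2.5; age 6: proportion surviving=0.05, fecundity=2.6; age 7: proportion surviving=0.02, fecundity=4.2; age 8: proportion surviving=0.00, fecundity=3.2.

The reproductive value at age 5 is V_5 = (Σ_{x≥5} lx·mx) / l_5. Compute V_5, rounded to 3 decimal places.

lx·mx for x ≥ 5: 0.3, 0.13, 0.084, 0 → sum = 0.514
V_5 = 0.514 / l_5 = 0.514 / 0.12 = 4.283333… → 4.283

4.283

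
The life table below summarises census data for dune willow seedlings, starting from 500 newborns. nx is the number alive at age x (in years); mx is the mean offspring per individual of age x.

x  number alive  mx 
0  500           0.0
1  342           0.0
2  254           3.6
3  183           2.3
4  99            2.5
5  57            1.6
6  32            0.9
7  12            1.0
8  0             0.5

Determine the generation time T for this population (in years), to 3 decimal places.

2.796

lx = nx/n0 = nx/500: 1, 0.684, 0.508, 0.366, 0.198, 0.114, 0.064, 0.024, 0
lx·mx: 0, 0, 1.8288, 0.8418, 0.495, 0.1824, 0.0576, 0.024, 0 → R0 = 3.4296
x·lx·mx: 0, 0, 3.6576, 2.5254, 1.98, 0.912, 0.3456, 0.168, 0 → Σ = 9.5886
T = 9.5886 / 3.4296 = 2.795836… → 2.796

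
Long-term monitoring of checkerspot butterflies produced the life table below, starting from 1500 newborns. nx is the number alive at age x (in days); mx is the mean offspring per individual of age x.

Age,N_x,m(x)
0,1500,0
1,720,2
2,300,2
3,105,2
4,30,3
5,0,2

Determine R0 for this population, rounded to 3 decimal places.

lx = nx/n0 = nx/1500: 1, 0.48, 0.2, 0.07, 0.02, 0
lx·mx by age: 0, 0.96, 0.4, 0.14, 0.06, 0
R0 = Σ lx·mx = 1.56 → 1.560

1.560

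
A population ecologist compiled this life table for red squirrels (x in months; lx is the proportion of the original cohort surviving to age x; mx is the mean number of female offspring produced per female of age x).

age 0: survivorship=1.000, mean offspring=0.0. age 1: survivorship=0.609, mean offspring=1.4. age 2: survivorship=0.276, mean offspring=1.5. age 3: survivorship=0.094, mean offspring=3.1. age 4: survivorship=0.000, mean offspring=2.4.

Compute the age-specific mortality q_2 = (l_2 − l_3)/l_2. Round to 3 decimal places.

q_2 = (l_2 − l_3) / l_2 = (0.276 − 0.094) / 0.276
     = 0.182 / 0.276 = 0.65942… → 0.659

0.659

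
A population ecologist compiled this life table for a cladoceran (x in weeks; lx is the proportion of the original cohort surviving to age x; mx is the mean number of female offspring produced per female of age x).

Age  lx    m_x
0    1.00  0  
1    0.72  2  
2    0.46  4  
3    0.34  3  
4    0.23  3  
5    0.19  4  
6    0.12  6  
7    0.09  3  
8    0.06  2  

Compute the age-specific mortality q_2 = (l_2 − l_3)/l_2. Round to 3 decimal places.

q_2 = (l_2 − l_3) / l_2 = (0.46 − 0.34) / 0.46
     = 0.12 / 0.46 = 0.26087… → 0.261

0.261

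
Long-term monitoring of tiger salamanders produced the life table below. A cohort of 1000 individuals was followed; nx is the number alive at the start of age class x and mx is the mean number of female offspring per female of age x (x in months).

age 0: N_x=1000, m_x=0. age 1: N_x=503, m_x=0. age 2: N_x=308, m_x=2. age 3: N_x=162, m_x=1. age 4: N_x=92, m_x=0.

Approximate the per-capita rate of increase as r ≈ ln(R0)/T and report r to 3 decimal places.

lx = nx/n0 = nx/1000: 1, 0.503, 0.308, 0.162, 0.092
R0 = Σ lx·mx = 0 + 0 + 0.616 + 0.162 + 0 = 0.778
Σ x·lx·mx = 1.718; T = 1.718/0.778 = 2.20823…
r ≈ ln(R0)/T = ln(0.778)/2.20823… = -0.11368… → -0.114

-0.114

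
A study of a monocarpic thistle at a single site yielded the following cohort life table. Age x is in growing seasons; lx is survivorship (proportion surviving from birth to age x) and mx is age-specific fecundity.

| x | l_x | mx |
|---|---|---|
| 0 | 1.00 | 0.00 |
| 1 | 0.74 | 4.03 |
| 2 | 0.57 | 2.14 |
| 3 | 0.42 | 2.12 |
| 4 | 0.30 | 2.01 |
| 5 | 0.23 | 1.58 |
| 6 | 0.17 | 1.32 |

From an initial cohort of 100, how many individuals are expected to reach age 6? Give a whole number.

Expected survivors = N0 · l_6 = 100 × 0.17 = 17 → 17

17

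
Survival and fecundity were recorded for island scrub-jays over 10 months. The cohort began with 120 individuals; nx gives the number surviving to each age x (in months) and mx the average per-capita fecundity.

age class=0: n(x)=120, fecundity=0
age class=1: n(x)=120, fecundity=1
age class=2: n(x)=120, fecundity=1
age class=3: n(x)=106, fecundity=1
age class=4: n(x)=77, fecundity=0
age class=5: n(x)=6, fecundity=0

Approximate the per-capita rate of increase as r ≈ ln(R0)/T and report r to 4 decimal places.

lx = nx/n0 = nx/120: 1, 1, 1, 0.88333…, 0.64167…, 0.05
R0 = Σ lx·mx = 0 + 1 + 1 + 0.88333… + 0 + 0 = 2.883333…
Σ x·lx·mx = 5.65…; T = 5.65…/2.883333… = 1.95954…
r ≈ ln(R0)/T = ln(2.883333…)/1.95954… = 0.540407… → 0.5404

0.5404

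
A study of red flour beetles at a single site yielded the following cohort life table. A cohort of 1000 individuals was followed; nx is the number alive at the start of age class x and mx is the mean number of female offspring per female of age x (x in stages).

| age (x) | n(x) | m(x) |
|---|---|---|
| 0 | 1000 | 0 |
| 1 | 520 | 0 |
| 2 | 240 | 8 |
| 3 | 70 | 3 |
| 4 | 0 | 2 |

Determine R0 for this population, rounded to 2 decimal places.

2.13

lx = nx/n0 = nx/1000: 1, 0.52, 0.24, 0.07, 0
lx·mx by age: 0, 0, 1.92, 0.21, 0
R0 = Σ lx·mx = 2.13 → 2.13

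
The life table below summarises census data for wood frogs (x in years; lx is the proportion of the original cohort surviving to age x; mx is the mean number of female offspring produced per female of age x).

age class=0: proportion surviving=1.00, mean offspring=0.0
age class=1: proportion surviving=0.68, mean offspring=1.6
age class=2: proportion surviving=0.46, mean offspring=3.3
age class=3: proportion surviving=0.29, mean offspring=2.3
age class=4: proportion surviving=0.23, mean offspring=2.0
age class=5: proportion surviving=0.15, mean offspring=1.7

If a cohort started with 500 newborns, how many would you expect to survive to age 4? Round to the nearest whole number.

115

Expected survivors = N0 · l_4 = 500 × 0.23 = 115 → 115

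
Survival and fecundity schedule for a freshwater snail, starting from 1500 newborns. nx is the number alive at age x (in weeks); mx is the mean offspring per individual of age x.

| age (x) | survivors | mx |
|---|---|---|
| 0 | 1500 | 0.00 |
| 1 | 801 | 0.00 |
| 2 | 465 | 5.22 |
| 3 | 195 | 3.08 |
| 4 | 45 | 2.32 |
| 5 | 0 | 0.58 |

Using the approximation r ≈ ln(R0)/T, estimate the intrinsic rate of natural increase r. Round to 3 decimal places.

lx = nx/n0 = nx/1500: 1, 0.534, 0.31, 0.13, 0.03, 0
R0 = Σ lx·mx = 0 + 0 + 1.6182 + 0.4004 + 0.0696 + 0 = 2.0882
Σ x·lx·mx = 4.716; T = 4.716/2.0882 = 2.2584…
r ≈ ln(R0)/T = ln(2.0882)/2.2584… = 0.32603… → 0.326

0.326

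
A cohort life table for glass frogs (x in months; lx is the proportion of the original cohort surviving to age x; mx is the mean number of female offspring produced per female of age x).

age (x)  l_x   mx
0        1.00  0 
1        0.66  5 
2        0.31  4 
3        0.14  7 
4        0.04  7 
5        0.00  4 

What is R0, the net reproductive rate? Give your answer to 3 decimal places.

lx·mx by age: 0, 3.3, 1.24, 0.98, 0.28, 0
R0 = Σ lx·mx = 5.8 → 5.800

5.800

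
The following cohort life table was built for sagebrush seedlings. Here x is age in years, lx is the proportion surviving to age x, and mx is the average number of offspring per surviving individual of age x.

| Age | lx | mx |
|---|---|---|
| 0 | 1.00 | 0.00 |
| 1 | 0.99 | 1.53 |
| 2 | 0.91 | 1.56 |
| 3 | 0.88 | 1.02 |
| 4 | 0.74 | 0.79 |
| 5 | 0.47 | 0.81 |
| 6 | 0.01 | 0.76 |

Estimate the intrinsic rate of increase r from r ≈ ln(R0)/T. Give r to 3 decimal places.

R0 = Σ lx·mx = 0 + 1.5147 + 1.4196 + 0.8976 + 0.5846 + 0.3807 + 0.0076 = 4.8048
Σ x·lx·mx = 11.3342; T = 11.3342/4.8048 = 2.35893…
r ≈ ln(R0)/T = ln(4.8048)/2.35893… = 0.66539… → 0.665

0.665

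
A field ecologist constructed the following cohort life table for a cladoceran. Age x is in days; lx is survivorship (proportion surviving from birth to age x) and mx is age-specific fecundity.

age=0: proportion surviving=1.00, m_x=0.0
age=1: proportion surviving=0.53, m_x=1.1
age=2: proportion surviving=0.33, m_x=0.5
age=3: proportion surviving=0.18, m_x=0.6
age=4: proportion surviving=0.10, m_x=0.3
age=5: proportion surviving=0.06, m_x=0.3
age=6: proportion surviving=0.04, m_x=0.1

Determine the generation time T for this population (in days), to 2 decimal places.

lx·mx: 0, 0.583, 0.165, 0.108, 0.03, 0.018, 0.004 → R0 = 0.908
x·lx·mx: 0, 0.583, 0.33, 0.324, 0.12, 0.09, 0.024 → Σ = 1.471
T = 1.471 / 0.908 = 1.620044… → 1.62

1.62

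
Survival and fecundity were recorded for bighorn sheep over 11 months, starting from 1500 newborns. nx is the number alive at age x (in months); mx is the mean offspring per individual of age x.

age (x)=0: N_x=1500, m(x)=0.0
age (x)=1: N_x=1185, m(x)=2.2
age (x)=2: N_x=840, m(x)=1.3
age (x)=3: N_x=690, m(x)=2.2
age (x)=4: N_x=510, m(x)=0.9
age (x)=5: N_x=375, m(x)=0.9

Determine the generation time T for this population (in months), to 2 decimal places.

lx = nx/n0 = nx/1500: 1, 0.79, 0.56, 0.46, 0.34, 0.25
lx·mx: 0, 1.738, 0.728, 1.012, 0.306, 0.225 → R0 = 4.009
x·lx·mx: 0, 1.738, 1.456, 3.036, 1.224, 1.125 → Σ = 8.579
T = 8.579 / 4.009 = 2.139935… → 2.14

2.14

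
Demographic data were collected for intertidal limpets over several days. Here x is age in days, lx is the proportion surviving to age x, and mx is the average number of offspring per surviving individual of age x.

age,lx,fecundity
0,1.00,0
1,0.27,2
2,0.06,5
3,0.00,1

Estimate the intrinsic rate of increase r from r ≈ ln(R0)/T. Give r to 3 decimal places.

-0.128

R0 = Σ lx·mx = 0 + 0.54 + 0.3 + 0 = 0.84
Σ x·lx·mx = 1.14; T = 1.14/0.84 = 1.35714…
r ≈ ln(R0)/T = ln(0.84)/1.35714… = -0.12847… → -0.128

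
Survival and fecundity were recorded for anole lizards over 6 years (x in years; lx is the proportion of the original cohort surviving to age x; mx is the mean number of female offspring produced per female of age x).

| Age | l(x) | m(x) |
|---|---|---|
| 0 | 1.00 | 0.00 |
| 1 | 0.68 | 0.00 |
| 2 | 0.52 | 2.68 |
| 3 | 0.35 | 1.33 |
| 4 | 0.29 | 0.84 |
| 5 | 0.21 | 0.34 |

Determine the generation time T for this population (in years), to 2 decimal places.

2.54

lx·mx: 0, 0, 1.3936, 0.4655, 0.2436, 0.0714 → R0 = 2.1741
x·lx·mx: 0, 0, 2.7872, 1.3965, 0.9744, 0.357 → Σ = 5.5151
T = 5.5151 / 2.1741 = 2.536728… → 2.54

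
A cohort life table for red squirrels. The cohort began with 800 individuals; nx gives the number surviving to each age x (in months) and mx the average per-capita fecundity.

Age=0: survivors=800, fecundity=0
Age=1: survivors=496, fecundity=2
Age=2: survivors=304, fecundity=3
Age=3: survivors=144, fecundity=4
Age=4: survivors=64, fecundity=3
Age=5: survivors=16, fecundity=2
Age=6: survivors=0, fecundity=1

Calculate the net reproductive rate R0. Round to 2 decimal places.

3.38

lx = nx/n0 = nx/800: 1, 0.62, 0.38, 0.18, 0.08, 0.02, 0
lx·mx by age: 0, 1.24, 1.14, 0.72, 0.24, 0.04, 0
R0 = Σ lx·mx = 3.38 → 3.38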